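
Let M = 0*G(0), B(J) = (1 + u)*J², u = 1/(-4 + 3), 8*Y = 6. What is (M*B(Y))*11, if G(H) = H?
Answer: 0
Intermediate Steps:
Y = ¾ (Y = (⅛)*6 = ¾ ≈ 0.75000)
u = -1 (u = 1/(-1) = -1)
B(J) = 0 (B(J) = (1 - 1)*J² = 0*J² = 0)
M = 0 (M = 0*0 = 0)
(M*B(Y))*11 = (0*0)*11 = 0*11 = 0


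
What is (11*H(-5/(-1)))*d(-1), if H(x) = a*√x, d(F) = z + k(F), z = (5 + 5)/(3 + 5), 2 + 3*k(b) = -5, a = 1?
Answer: -143*√5/12 ≈ -26.646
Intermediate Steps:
k(b) = -7/3 (k(b) = -⅔ + (⅓)*(-5) = -⅔ - 5/3 = -7/3)
z = 5/4 (z = 10/8 = 10*(⅛) = 5/4 ≈ 1.2500)
d(F) = -13/12 (d(F) = 5/4 - 7/3 = -13/12)
H(x) = √x (H(x) = 1*√x = √x)
(11*H(-5/(-1)))*d(-1) = (11*√(-5/(-1)))*(-13/12) = (11*√(-5*(-1)))*(-13/12) = (11*√5)*(-13/12) = -143*√5/12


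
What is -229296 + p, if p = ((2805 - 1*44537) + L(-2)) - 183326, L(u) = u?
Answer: -454356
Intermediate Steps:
p = -225060 (p = ((2805 - 1*44537) - 2) - 183326 = ((2805 - 44537) - 2) - 183326 = (-41732 - 2) - 183326 = -41734 - 183326 = -225060)
-229296 + p = -229296 - 225060 = -454356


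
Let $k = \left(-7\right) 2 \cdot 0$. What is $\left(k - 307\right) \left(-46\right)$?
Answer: $14122$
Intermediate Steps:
$k = 0$ ($k = \left(-14\right) 0 = 0$)
$\left(k - 307\right) \left(-46\right) = \left(0 - 307\right) \left(-46\right) = \left(-307\right) \left(-46\right) = 14122$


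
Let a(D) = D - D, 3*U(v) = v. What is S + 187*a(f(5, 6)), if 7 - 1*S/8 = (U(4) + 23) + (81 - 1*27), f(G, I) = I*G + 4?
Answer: -1712/3 ≈ -570.67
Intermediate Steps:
U(v) = v/3
f(G, I) = 4 + G*I (f(G, I) = G*I + 4 = 4 + G*I)
a(D) = 0
S = -1712/3 (S = 56 - 8*(((⅓)*4 + 23) + (81 - 1*27)) = 56 - 8*((4/3 + 23) + (81 - 27)) = 56 - 8*(73/3 + 54) = 56 - 8*235/3 = 56 - 1880/3 = -1712/3 ≈ -570.67)
S + 187*a(f(5, 6)) = -1712/3 + 187*0 = -1712/3 + 0 = -1712/3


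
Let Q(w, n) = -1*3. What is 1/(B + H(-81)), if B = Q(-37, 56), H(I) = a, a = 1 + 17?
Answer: 1/15 ≈ 0.066667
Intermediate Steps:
a = 18
H(I) = 18
Q(w, n) = -3
B = -3
1/(B + H(-81)) = 1/(-3 + 18) = 1/15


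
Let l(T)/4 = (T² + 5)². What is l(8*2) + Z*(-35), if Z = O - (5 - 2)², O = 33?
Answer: 271644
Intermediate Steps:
l(T) = 4*(5 + T²)² (l(T) = 4*(T² + 5)² = 4*(5 + T²)²)
Z = 24 (Z = 33 - (5 - 2)² = 33 - 1*3² = 33 - 1*9 = 33 - 9 = 24)
l(8*2) + Z*(-35) = 4*(5 + (8*2)²)² + 24*(-35) = 4*(5 + 16²)² - 840 = 4*(5 + 256)² - 840 = 4*261² - 840 = 4*68121 - 840 = 272484 - 840 = 271644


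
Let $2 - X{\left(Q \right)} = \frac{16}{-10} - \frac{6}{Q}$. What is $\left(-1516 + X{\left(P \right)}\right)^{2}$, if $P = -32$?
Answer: $\frac{14642694049}{6400} \approx 2.2879 \cdot 10^{6}$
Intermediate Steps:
$X{\left(Q \right)} = \frac{18}{5} + \frac{6}{Q}$ ($X{\left(Q \right)} = 2 - \left(\frac{16}{-10} - \frac{6}{Q}\right) = 2 - \left(16 \left(- \frac{1}{10}\right) - \frac{6}{Q}\right) = 2 - \left(- \frac{8}{5} - \frac{6}{Q}\right) = 2 + \left(\frac{8}{5} + \frac{6}{Q}\right) = \frac{18}{5} + \frac{6}{Q}$)
$\left(-1516 + X{\left(P \right)}\right)^{2} = \left(-1516 + \left(\frac{18}{5} + \frac{6}{-32}\right)\right)^{2} = \left(-1516 + \left(\frac{18}{5} + 6 \left(- \frac{1}{32}\right)\right)\right)^{2} = \left(-1516 + \left(\frac{18}{5} - \frac{3}{16}\right)\right)^{2} = \left(-1516 + \frac{273}{80}\right)^{2} = \left(- \frac{121007}{80}\right)^{2} = \frac{14642694049}{6400}$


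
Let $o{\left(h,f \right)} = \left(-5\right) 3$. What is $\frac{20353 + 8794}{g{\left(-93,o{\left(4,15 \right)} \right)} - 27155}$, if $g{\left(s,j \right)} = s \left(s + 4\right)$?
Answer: $- \frac{29147}{18878} \approx -1.544$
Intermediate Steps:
$o{\left(h,f \right)} = -15$
$g{\left(s,j \right)} = s \left(4 + s\right)$
$\frac{20353 + 8794}{g{\left(-93,o{\left(4,15 \right)} \right)} - 27155} = \frac{20353 + 8794}{- 93 \left(4 - 93\right) - 27155} = \frac{29147}{\left(-93\right) \left(-89\right) - 27155} = \frac{29147}{8277 - 27155} = \frac{29147}{-18878} = 29147 \left(- \frac{1}{18878}\right) = - \frac{29147}{18878}$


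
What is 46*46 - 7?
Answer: 2109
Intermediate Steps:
46*46 - 7 = 2116 - 7 = 2109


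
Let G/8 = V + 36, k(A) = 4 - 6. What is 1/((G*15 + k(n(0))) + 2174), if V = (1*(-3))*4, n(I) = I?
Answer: 1/5052 ≈ 0.00019794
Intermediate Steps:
V = -12 (V = -3*4 = -12)
k(A) = -2
G = 192 (G = 8*(-12 + 36) = 8*24 = 192)
1/((G*15 + k(n(0))) + 2174) = 1/((192*15 - 2) + 2174) = 1/((2880 - 2) + 2174) = 1/(2878 + 2174) = 1/5052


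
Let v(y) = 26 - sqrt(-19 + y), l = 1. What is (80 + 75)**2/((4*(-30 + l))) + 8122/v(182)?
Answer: 12171127/59508 + 8122*sqrt(163)/513 ≈ 406.66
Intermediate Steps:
(80 + 75)**2/((4*(-30 + l))) + 8122/v(182) = (80 + 75)**2/((4*(-30 + 1))) + 8122/(26 - sqrt(-19 + 182)) = 155**2/((4*(-29))) + 8122/(26 - sqrt(163)) = 24025/(-116) + 8122/(26 - sqrt(163)) = 24025*(-1/116) + 8122/(26 - sqrt(163)) = -24025/116 + 8122/(26 - sqrt(163))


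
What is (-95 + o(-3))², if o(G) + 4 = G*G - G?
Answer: 7569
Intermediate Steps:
o(G) = -4 + G² - G (o(G) = -4 + (G*G - G) = -4 + (G² - G) = -4 + G² - G)
(-95 + o(-3))² = (-95 + (-4 + (-3)² - 1*(-3)))² = (-95 + (-4 + 9 + 3))² = (-95 + 8)² = (-87)² = 7569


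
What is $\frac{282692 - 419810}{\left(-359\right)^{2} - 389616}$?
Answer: $\frac{137118}{260735} \approx 0.52589$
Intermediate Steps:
$\frac{282692 - 419810}{\left(-359\right)^{2} - 389616} = - \frac{137118}{128881 - 389616} = - \frac{137118}{-260735} = \left(-137118\right) \left(- \frac{1}{260735}\right) = \frac{137118}{260735}$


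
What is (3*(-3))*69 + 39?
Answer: -582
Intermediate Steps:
(3*(-3))*69 + 39 = -9*69 + 39 = -621 + 39 = -582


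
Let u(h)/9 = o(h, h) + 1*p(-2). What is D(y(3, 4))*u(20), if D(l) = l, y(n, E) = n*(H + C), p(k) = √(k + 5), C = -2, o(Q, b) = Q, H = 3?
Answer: 540 + 27*√3 ≈ 586.77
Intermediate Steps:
p(k) = √(5 + k)
y(n, E) = n (y(n, E) = n*(3 - 2) = n*1 = n)
u(h) = 9*h + 9*√3 (u(h) = 9*(h + 1*√(5 - 2)) = 9*(h + 1*√3) = 9*(h + √3) = 9*h + 9*√3)
D(y(3, 4))*u(20) = 3*(9*20 + 9*√3) = 3*(180 + 9*√3) = 540 + 27*√3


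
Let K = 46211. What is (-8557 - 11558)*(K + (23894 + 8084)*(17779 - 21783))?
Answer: 2574593295615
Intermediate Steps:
(-8557 - 11558)*(K + (23894 + 8084)*(17779 - 21783)) = (-8557 - 11558)*(46211 + (23894 + 8084)*(17779 - 21783)) = -20115*(46211 + 31978*(-4004)) = -20115*(46211 - 128039912) = -20115*(-127993701) = 2574593295615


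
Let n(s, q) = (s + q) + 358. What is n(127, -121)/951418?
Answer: 14/36593 ≈ 0.00038259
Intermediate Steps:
n(s, q) = 358 + q + s (n(s, q) = (q + s) + 358 = 358 + q + s)
n(127, -121)/951418 = (358 - 121 + 127)/951418 = 364*(1/951418) = 14/36593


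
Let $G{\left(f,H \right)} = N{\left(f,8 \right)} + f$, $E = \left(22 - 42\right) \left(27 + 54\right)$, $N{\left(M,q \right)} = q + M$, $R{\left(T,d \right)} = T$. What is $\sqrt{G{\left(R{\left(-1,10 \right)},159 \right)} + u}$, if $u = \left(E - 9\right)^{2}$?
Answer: $\sqrt{2653647} \approx 1629.0$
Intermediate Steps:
$N{\left(M,q \right)} = M + q$
$E = -1620$ ($E = \left(-20\right) 81 = -1620$)
$G{\left(f,H \right)} = 8 + 2 f$ ($G{\left(f,H \right)} = \left(f + 8\right) + f = \left(8 + f\right) + f = 8 + 2 f$)
$u = 2653641$ ($u = \left(-1620 - 9\right)^{2} = \left(-1629\right)^{2} = 2653641$)
$\sqrt{G{\left(R{\left(-1,10 \right)},159 \right)} + u} = \sqrt{\left(8 + 2 \left(-1\right)\right) + 2653641} = \sqrt{\left(8 - 2\right) + 2653641} = \sqrt{6 + 2653641} = \sqrt{2653647}$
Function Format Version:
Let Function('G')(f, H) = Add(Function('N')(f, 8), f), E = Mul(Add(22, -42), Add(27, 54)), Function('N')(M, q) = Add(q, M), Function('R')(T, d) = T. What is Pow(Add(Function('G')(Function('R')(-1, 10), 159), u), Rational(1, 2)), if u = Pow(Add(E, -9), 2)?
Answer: Pow(2653647, Rational(1, 2)) ≈ 1629.0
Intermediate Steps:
Function('N')(M, q) = Add(M, q)
E = -1620 (E = Mul(-20, 81) = -1620)
Function('G')(f, H) = Add(8, Mul(2, f)) (Function('G')(f, H) = Add(Add(f, 8), f) = Add(Add(8, f), f) = Add(8, Mul(2, f)))
u = 2653641 (u = Pow(Add(-1620, -9), 2) = Pow(-1629, 2) = 2653641)
Pow(Add(Function('G')(Function('R')(-1, 10), 159), u), Rational(1, 2)) = Pow(Add(Add(8, Mul(2, -1)), 2653641), Rational(1, 2)) = Pow(Add(Add(8, -2), 2653641), Rational(1, 2)) = Pow(Add(6, 2653641), Rational(1, 2)) = Pow(2653647, Rational(1, 2))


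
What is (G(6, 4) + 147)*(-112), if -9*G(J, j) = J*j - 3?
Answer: -48608/3 ≈ -16203.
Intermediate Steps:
G(J, j) = ⅓ - J*j/9 (G(J, j) = -(J*j - 3)/9 = -(-3 + J*j)/9 = ⅓ - J*j/9)
(G(6, 4) + 147)*(-112) = ((⅓ - ⅑*6*4) + 147)*(-112) = ((⅓ - 8/3) + 147)*(-112) = (-7/3 + 147)*(-112) = (434/3)*(-112) = -48608/3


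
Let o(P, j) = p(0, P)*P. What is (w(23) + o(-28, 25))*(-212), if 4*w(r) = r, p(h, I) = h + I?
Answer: -167427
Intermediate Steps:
p(h, I) = I + h
o(P, j) = P² (o(P, j) = (P + 0)*P = P*P = P²)
w(r) = r/4
(w(23) + o(-28, 25))*(-212) = ((¼)*23 + (-28)²)*(-212) = (23/4 + 784)*(-212) = (3159/4)*(-212) = -167427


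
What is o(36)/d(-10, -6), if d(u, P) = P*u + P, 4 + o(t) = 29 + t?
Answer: 61/54 ≈ 1.1296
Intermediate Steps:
o(t) = 25 + t (o(t) = -4 + (29 + t) = 25 + t)
d(u, P) = P + P*u
o(36)/d(-10, -6) = (25 + 36)/((-6*(1 - 10))) = 61/((-6*(-9))) = 61/54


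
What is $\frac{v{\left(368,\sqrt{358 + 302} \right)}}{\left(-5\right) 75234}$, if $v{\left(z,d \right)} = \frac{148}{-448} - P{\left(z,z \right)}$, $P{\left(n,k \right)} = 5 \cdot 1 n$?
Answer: $\frac{206117}{42131040} \approx 0.0048923$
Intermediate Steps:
$P{\left(n,k \right)} = 5 n$
$v{\left(z,d \right)} = - \frac{37}{112} - 5 z$ ($v{\left(z,d \right)} = \frac{148}{-448} - 5 z = 148 \left(- \frac{1}{448}\right) - 5 z = - \frac{37}{112} - 5 z$)
$\frac{v{\left(368,\sqrt{358 + 302} \right)}}{\left(-5\right) 75234} = \frac{- \frac{37}{112} - 1840}{\left(-5\right) 75234} = \frac{- \frac{37}{112} - 1840}{-376170} = \left(- \frac{206117}{112}\right) \left(- \frac{1}{376170}\right) = \frac{206117}{42131040}$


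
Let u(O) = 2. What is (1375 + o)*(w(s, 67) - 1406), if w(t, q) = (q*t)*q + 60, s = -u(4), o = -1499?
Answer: 1280176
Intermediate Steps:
s = -2 (s = -1*2 = -2)
w(t, q) = 60 + t*q² (w(t, q) = t*q² + 60 = 60 + t*q²)
(1375 + o)*(w(s, 67) - 1406) = (1375 - 1499)*((60 - 2*67²) - 1406) = -124*((60 - 2*4489) - 1406) = -124*((60 - 8978) - 1406) = -124*(-8918 - 1406) = -124*(-10324) = 1280176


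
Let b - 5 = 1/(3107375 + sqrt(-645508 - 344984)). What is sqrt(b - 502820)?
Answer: sqrt(-46879501360924919295645093106660 - 19311560762234*I*sqrt(247623))/9655780381117 ≈ 7.2678e-14 - 709.09*I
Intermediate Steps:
b = 5 + 1/(3107375 + 2*I*sqrt(247623)) (b = 5 + 1/(3107375 + sqrt(-645508 - 344984)) = 5 + 1/(3107375 + sqrt(-990492)) = 5 + 1/(3107375 + 2*I*sqrt(247623)) ≈ 5.0 - 1.0307e-10*I)
sqrt(b - 502820) = sqrt((48278905012960/9655780381117 - 2*I*sqrt(247623)/9655780381117) - 502820) = sqrt(-4855071212328236980/9655780381117 - 2*I*sqrt(247623)/9655780381117)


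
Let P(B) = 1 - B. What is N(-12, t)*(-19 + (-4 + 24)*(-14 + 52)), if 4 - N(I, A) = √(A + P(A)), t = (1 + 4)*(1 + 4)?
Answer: 2223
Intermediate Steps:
t = 25 (t = 5*5 = 25)
N(I, A) = 3 (N(I, A) = 4 - √(A + (1 - A)) = 4 - √1 = 4 - 1*1 = 4 - 1 = 3)
N(-12, t)*(-19 + (-4 + 24)*(-14 + 52)) = 3*(-19 + (-4 + 24)*(-14 + 52)) = 3*(-19 + 20*38) = 3*(-19 + 760) = 3*741 = 2223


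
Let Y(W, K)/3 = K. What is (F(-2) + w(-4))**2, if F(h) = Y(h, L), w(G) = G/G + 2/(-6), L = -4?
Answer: 1156/9 ≈ 128.44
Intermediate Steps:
Y(W, K) = 3*K
w(G) = 2/3 (w(G) = 1 + 2*(-1/6) = 1 - 1/3 = 2/3)
F(h) = -12 (F(h) = 3*(-4) = -12)
(F(-2) + w(-4))**2 = (-12 + 2/3)**2 = (-34/3)**2 = 1156/9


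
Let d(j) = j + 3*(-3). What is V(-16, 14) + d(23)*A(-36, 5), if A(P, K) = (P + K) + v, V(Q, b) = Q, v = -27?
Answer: -828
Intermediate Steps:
A(P, K) = -27 + K + P (A(P, K) = (P + K) - 27 = (K + P) - 27 = -27 + K + P)
d(j) = -9 + j (d(j) = j - 9 = -9 + j)
V(-16, 14) + d(23)*A(-36, 5) = -16 + (-9 + 23)*(-27 + 5 - 36) = -16 + 14*(-58) = -16 - 812 = -828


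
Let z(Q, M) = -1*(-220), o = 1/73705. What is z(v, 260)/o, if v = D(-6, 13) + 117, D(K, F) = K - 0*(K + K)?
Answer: 16215100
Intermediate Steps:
D(K, F) = K (D(K, F) = K - 0*2*K = K - 1*0 = K + 0 = K)
v = 111 (v = -6 + 117 = 111)
o = 1/73705 ≈ 1.3568e-5
z(Q, M) = 220
z(v, 260)/o = 220/(1/73705) = 220*73705 = 16215100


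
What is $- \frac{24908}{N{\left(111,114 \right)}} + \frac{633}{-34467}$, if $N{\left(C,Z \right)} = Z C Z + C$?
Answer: $- \frac{590570749}{16574801163} \approx -0.035631$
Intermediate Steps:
$N{\left(C,Z \right)} = C + C Z^{2}$ ($N{\left(C,Z \right)} = C Z Z + C = C Z^{2} + C = C + C Z^{2}$)
$- \frac{24908}{N{\left(111,114 \right)}} + \frac{633}{-34467} = - \frac{24908}{111 \left(1 + 114^{2}\right)} + \frac{633}{-34467} = - \frac{24908}{111 \left(1 + 12996\right)} + 633 \left(- \frac{1}{34467}\right) = - \frac{24908}{111 \cdot 12997} - \frac{211}{11489} = - \frac{24908}{1442667} - \frac{211}{11489} = - \frac{590570749}{16574801163}$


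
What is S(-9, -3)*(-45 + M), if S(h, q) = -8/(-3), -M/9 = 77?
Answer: -1968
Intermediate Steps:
M = -693 (M = -9*77 = -693)
S(h, q) = 8/3 (S(h, q) = -8*(-1/3) = 8/3)
S(-9, -3)*(-45 + M) = 8*(-45 - 693)/3 = (8/3)*(-738) = -1968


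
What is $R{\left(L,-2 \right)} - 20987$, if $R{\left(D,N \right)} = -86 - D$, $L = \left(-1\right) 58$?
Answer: $-21015$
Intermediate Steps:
$L = -58$
$R{\left(L,-2 \right)} - 20987 = \left(-86 - -58\right) - 20987 = \left(-86 + 58\right) - 20987 = -28 - 20987 = -21015$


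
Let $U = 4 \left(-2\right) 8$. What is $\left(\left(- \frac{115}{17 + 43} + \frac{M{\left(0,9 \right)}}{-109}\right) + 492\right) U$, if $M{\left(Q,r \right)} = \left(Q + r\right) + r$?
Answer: $- \frac{10253008}{327} \approx -31355.0$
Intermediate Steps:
$M{\left(Q,r \right)} = Q + 2 r$
$U = -64$ ($U = \left(-8\right) 8 = -64$)
$\left(\left(- \frac{115}{17 + 43} + \frac{M{\left(0,9 \right)}}{-109}\right) + 492\right) U = \left(\left(- \frac{115}{17 + 43} + \frac{0 + 2 \cdot 9}{-109}\right) + 492\right) \left(-64\right) = \left(\left(- \frac{115}{60} + \left(0 + 18\right) \left(- \frac{1}{109}\right)\right) + 492\right) \left(-64\right) = \left(\left(\left(-115\right) \frac{1}{60} + 18 \left(- \frac{1}{109}\right)\right) + 492\right) \left(-64\right) = \left(\left(- \frac{23}{12} - \frac{18}{109}\right) + 492\right) \left(-64\right) = \left(- \frac{2723}{1308} + 492\right) \left(-64\right) = \frac{640813}{1308} \left(-64\right) = - \frac{10253008}{327}$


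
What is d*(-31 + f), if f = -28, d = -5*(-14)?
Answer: -4130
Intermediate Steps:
d = 70
d*(-31 + f) = 70*(-31 - 28) = 70*(-59) = -4130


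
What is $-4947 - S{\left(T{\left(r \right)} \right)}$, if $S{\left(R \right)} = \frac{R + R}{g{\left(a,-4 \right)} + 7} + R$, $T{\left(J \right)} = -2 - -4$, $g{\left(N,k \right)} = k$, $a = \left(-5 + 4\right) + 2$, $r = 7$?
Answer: $- \frac{14851}{3} \approx -4950.3$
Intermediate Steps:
$a = 1$ ($a = -1 + 2 = 1$)
$T{\left(J \right)} = 2$ ($T{\left(J \right)} = -2 + 4 = 2$)
$S{\left(R \right)} = \frac{5 R}{3}$ ($S{\left(R \right)} = \frac{R + R}{-4 + 7} + R = \frac{2 R}{3} + R = \frac{5 R}{3}$)
$-4947 - S{\left(T{\left(r \right)} \right)} = -4947 - \frac{5}{3} \cdot 2 = -4947 - \frac{10}{3} = - \frac{14851}{3}$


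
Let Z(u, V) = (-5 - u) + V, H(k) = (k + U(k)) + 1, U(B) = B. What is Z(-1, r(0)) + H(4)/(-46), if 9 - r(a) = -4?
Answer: 405/46 ≈ 8.8044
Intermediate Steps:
r(a) = 13 (r(a) = 9 - 1*(-4) = 9 + 4 = 13)
H(k) = 1 + 2*k (H(k) = (k + k) + 1 = 2*k + 1 = 1 + 2*k)
Z(u, V) = -5 + V - u
Z(-1, r(0)) + H(4)/(-46) = (-5 + 13 - 1*(-1)) + (1 + 2*4)/(-46) = (-5 + 13 + 1) - (1 + 8)/46 = 9 - 1/46*9 = 9 - 9/46 = 405/46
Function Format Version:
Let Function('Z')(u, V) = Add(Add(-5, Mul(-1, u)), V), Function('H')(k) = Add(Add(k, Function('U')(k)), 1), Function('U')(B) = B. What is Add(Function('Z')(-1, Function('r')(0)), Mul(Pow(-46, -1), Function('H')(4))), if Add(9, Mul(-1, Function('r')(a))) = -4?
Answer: Rational(405, 46) ≈ 8.8044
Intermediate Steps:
Function('r')(a) = 13 (Function('r')(a) = Add(9, Mul(-1, -4)) = Add(9, 4) = 13)
Function('H')(k) = Add(1, Mul(2, k)) (Function('H')(k) = Add(Add(k, k), 1) = Add(Mul(2, k), 1) = Add(1, Mul(2, k)))
Function('Z')(u, V) = Add(-5, V, Mul(-1, u))
Add(Function('Z')(-1, Function('r')(0)), Mul(Pow(-46, -1), Function('H')(4))) = Add(Add(-5, 13, Mul(-1, -1)), Mul(Pow(-46, -1), Add(1, Mul(2, 4)))) = Add(Add(-5, 13, 1), Mul(Rational(-1, 46), Add(1, 8))) = Add(9, Mul(Rational(-1, 46), 9)) = Add(9, Rational(-9, 46)) = Rational(405, 46)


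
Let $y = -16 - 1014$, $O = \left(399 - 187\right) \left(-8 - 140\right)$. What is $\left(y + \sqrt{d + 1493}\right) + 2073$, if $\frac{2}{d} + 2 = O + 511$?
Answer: $1043 + \frac{\sqrt{1422488069943}}{30867} \approx 1081.6$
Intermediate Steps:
$O = -31376$ ($O = 212 \left(-148\right) = -31376$)
$d = - \frac{2}{30867}$ ($d = \frac{2}{-2 + \left(-31376 + 511\right)} = \frac{2}{-2 - 30865} = \frac{2}{-30867} = 2 \left(- \frac{1}{30867}\right) = - \frac{2}{30867} \approx -6.4794 \cdot 10^{-5}$)
$y = -1030$
$\left(y + \sqrt{d + 1493}\right) + 2073 = \left(-1030 + \sqrt{- \frac{2}{30867} + 1493}\right) + 2073 = \left(-1030 + \sqrt{\frac{46084429}{30867}}\right) + 2073 = \left(-1030 + \frac{\sqrt{1422488069943}}{30867}\right) + 2073 = 1043 + \frac{\sqrt{1422488069943}}{30867}$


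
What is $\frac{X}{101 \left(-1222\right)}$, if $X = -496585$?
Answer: $\frac{496585}{123422} \approx 4.0235$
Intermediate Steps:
$\frac{X}{101 \left(-1222\right)} = - \frac{496585}{101 \left(-1222\right)} = - \frac{496585}{-123422} = \left(-496585\right) \left(- \frac{1}{123422}\right) = \frac{496585}{123422}$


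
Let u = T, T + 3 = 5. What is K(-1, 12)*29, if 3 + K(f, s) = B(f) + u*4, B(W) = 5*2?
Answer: 435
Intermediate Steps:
T = 2 (T = -3 + 5 = 2)
u = 2
B(W) = 10
K(f, s) = 15 (K(f, s) = -3 + (10 + 2*4) = -3 + (10 + 8) = -3 + 18 = 15)
K(-1, 12)*29 = 15*29 = 435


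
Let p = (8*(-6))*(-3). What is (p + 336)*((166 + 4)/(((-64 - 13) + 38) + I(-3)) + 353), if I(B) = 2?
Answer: 6187680/37 ≈ 1.6723e+5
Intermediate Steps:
p = 144 (p = -48*(-3) = 144)
(p + 336)*((166 + 4)/(((-64 - 13) + 38) + I(-3)) + 353) = (144 + 336)*((166 + 4)/(((-64 - 13) + 38) + 2) + 353) = 480*(170/((-77 + 38) + 2) + 353) = 480*(170/(-39 + 2) + 353) = 480*(170/(-37) + 353) = 480*(170*(-1/37) + 353) = 480*(-170/37 + 353) = 480*(12891/37) = 6187680/37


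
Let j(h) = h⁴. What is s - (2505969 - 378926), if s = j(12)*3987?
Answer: 80547389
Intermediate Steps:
s = 82674432 (s = 12⁴*3987 = 20736*3987 = 82674432)
s - (2505969 - 378926) = 82674432 - (2505969 - 378926) = 82674432 - 1*2127043 = 82674432 - 2127043 = 80547389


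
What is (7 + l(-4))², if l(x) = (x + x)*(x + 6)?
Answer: 81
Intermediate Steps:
l(x) = 2*x*(6 + x) (l(x) = (2*x)*(6 + x) = 2*x*(6 + x))
(7 + l(-4))² = (7 + 2*(-4)*(6 - 4))² = (7 + 2*(-4)*2)² = (7 - 16)² = (-9)² = 81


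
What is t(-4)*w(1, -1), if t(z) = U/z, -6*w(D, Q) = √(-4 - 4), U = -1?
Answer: -I*√2/12 ≈ -0.11785*I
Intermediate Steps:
w(D, Q) = -I*√2/3 (w(D, Q) = -√(-4 - 4)/6 = -I*√2/3)
t(z) = -1/z
t(-4)*w(1, -1) = (-1/(-4))*(-I*√2/3) = (-1*(-¼))*(-I*√2/3) = (-I*√2/3)/4 = -I*√2/12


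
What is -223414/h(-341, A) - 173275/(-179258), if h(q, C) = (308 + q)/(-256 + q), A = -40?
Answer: -7969698709563/1971838 ≈ -4.0418e+6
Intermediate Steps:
h(q, C) = (308 + q)/(-256 + q)
-223414/h(-341, A) - 173275/(-179258) = -223414*(-256 - 341)/(308 - 341) - 173275/(-179258) = -223414/(-33/(-597)) - 173275*(-1/179258) = -223414/((-1/597*(-33))) + 173275/179258 = -223414/11/199 + 173275/179258 = -223414*199/11 + 173275/179258 = -44459386/11 + 173275/179258 = -7969698709563/1971838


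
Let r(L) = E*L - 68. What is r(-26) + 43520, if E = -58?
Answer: 44960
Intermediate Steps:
r(L) = -68 - 58*L (r(L) = -58*L - 68 = -68 - 58*L)
r(-26) + 43520 = (-68 - 58*(-26)) + 43520 = (-68 + 1508) + 43520 = 1440 + 43520 = 44960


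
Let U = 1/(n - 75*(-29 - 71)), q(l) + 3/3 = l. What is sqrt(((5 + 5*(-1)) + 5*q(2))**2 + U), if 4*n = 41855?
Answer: sqrt(129078813045)/71855 ≈ 5.0000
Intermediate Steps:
n = 41855/4 (n = (1/4)*41855 = 41855/4 ≈ 10464.)
q(l) = -1 + l
U = 4/71855 (U = 1/(41855/4 - 75*(-29 - 71)) = 1/(41855/4 - 75*(-100)) = 1/(41855/4 + 7500) = 1/(71855/4) = 4/71855 ≈ 5.5668e-5)
sqrt(((5 + 5*(-1)) + 5*q(2))**2 + U) = sqrt(((5 + 5*(-1)) + 5*(-1 + 2))**2 + 4/71855) = sqrt(((5 - 5) + 5*1)**2 + 4/71855) = sqrt((0 + 5)**2 + 4/71855) = sqrt(5**2 + 4/71855) = sqrt(25 + 4/71855) = sqrt(1796379/71855) = sqrt(129078813045)/71855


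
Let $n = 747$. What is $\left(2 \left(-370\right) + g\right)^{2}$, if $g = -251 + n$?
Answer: $59536$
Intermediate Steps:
$g = 496$ ($g = -251 + 747 = 496$)
$\left(2 \left(-370\right) + g\right)^{2} = \left(2 \left(-370\right) + 496\right)^{2} = \left(-740 + 496\right)^{2} = \left(-244\right)^{2} = 59536$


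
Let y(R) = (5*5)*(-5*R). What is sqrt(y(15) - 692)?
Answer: I*sqrt(2567) ≈ 50.666*I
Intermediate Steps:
y(R) = -125*R (y(R) = 25*(-5*R) = -125*R)
sqrt(y(15) - 692) = sqrt(-125*15 - 692) = sqrt(-1875 - 692) = sqrt(-2567) = I*sqrt(2567)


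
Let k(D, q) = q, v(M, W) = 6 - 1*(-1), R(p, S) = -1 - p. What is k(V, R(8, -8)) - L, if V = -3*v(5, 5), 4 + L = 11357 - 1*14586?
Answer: 3224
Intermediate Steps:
v(M, W) = 7 (v(M, W) = 6 + 1 = 7)
L = -3233 (L = -4 + (11357 - 1*14586) = -4 + (11357 - 14586) = -4 - 3229 = -3233)
V = -21 (V = -3*7 = -21)
k(V, R(8, -8)) - L = (-1 - 1*8) - 1*(-3233) = (-1 - 8) + 3233 = -9 + 3233 = 3224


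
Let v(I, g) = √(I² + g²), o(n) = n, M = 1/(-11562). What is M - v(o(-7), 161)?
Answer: -1/11562 - 7*√530 ≈ -161.15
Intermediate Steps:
M = -1/11562 ≈ -8.6490e-5
M - v(o(-7), 161) = -1/11562 - √((-7)² + 161²) = -1/11562 - √(49 + 25921) = -1/11562 - √25970 = -1/11562 - 7*√530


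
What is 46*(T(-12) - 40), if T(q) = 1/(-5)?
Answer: -9246/5 ≈ -1849.2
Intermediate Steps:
T(q) = -⅕
46*(T(-12) - 40) = 46*(-⅕ - 40) = 46*(-201/5) = -9246/5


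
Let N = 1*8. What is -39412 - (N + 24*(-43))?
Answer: -38388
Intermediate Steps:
N = 8
-39412 - (N + 24*(-43)) = -39412 - (8 + 24*(-43)) = -39412 - (8 - 1032) = -39412 - 1*(-1024) = -39412 + 1024 = -38388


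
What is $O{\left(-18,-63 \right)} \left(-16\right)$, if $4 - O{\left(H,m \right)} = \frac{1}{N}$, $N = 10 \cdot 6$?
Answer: $- \frac{956}{15} \approx -63.733$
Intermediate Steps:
$N = 60$
$O{\left(H,m \right)} = \frac{239}{60}$ ($O{\left(H,m \right)} = 4 - \frac{1}{60} = \frac{239}{60}$)
$O{\left(-18,-63 \right)} \left(-16\right) = \frac{239}{60} \left(-16\right) = - \frac{956}{15}$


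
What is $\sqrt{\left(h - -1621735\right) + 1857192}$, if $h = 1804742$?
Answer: $\sqrt{5283669} \approx 2298.6$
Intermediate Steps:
$\sqrt{\left(h - -1621735\right) + 1857192} = \sqrt{\left(1804742 - -1621735\right) + 1857192} = \sqrt{\left(1804742 + 1621735\right) + 1857192} = \sqrt{3426477 + 1857192} = \sqrt{5283669}$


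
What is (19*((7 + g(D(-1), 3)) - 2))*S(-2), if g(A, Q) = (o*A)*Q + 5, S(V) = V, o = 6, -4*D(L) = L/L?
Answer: -209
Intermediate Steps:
D(L) = -¼ (D(L) = -L/(4*L) = -¼*1 = -¼)
g(A, Q) = 5 + 6*A*Q (g(A, Q) = (6*A)*Q + 5 = 6*A*Q + 5 = 5 + 6*A*Q)
(19*((7 + g(D(-1), 3)) - 2))*S(-2) = (19*((7 + (5 + 6*(-¼)*3)) - 2))*(-2) = (19*((7 + (5 - 9/2)) - 2))*(-2) = (19*((7 + ½) - 2))*(-2) = (19*(15/2 - 2))*(-2) = (19*(11/2))*(-2) = (209/2)*(-2) = -209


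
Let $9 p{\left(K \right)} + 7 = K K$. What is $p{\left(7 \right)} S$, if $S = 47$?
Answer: $\frac{658}{3} \approx 219.33$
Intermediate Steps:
$p{\left(K \right)} = - \frac{7}{9} + \frac{K^{2}}{9}$ ($p{\left(K \right)} = - \frac{7}{9} + \frac{K K}{9} = - \frac{7}{9} + \frac{K^{2}}{9}$)
$p{\left(7 \right)} S = \left(- \frac{7}{9} + \frac{7^{2}}{9}\right) 47 = \left(- \frac{7}{9} + \frac{1}{9} \cdot 49\right) 47 = \left(- \frac{7}{9} + \frac{49}{9}\right) 47 = \frac{14}{3} \cdot 47 = \frac{658}{3}$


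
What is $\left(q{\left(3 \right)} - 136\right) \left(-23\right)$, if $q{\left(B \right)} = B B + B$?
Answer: $2852$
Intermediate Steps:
$q{\left(B \right)} = B + B^{2}$ ($q{\left(B \right)} = B^{2} + B = B + B^{2}$)
$\left(q{\left(3 \right)} - 136\right) \left(-23\right) = \left(3 \left(1 + 3\right) - 136\right) \left(-23\right) = \left(3 \cdot 4 - 136\right) \left(-23\right) = \left(12 - 136\right) \left(-23\right) = \left(-124\right) \left(-23\right) = 2852$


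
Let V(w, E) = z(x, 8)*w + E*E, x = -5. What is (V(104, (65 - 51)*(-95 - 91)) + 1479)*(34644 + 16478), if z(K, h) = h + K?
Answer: 346740435054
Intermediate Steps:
z(K, h) = K + h
V(w, E) = E**2 + 3*w (V(w, E) = (-5 + 8)*w + E*E = 3*w + E**2 = E**2 + 3*w)
(V(104, (65 - 51)*(-95 - 91)) + 1479)*(34644 + 16478) = ((((65 - 51)*(-95 - 91))**2 + 3*104) + 1479)*(34644 + 16478) = (((14*(-186))**2 + 312) + 1479)*51122 = (((-2604)**2 + 312) + 1479)*51122 = ((6780816 + 312) + 1479)*51122 = (6781128 + 1479)*51122 = 6782607*51122 = 346740435054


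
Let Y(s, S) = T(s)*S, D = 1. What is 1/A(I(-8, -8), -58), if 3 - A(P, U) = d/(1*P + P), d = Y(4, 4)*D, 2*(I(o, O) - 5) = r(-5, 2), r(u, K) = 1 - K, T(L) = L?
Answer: 9/11 ≈ 0.81818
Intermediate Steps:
Y(s, S) = S*s (Y(s, S) = s*S = S*s)
I(o, O) = 9/2 (I(o, O) = 5 + (1 - 1*2)/2 = 5 + (1 - 2)/2 = 5 + (½)*(-1) = 5 - ½ = 9/2)
d = 16 (d = (4*4)*1 = 16*1 = 16)
A(P, U) = 3 - 8/P (A(P, U) = 3 - 16/(1*P + P) = 3 - 16/(P + P) = 3 - 16/(2*P) = 3 - 16*1/(2*P) = 3 - 8/P)
1/A(I(-8, -8), -58) = 1/(3 - 8/9/2) = 1/(3 - 8*2/9) = 1/(3 - 16/9) = 1/(11/9) = 9/11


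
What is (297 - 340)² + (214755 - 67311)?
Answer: 149293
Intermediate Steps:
(297 - 340)² + (214755 - 67311) = (-43)² + 147444 = 1849 + 147444 = 149293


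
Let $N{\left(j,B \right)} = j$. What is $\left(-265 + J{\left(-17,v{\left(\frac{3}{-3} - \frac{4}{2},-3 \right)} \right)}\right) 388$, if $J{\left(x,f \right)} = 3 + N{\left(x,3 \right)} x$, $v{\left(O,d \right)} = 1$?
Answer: $10476$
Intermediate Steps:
$J{\left(x,f \right)} = 3 + x^{2}$ ($J{\left(x,f \right)} = 3 + x x = 3 + x^{2}$)
$\left(-265 + J{\left(-17,v{\left(\frac{3}{-3} - \frac{4}{2},-3 \right)} \right)}\right) 388 = \left(-265 + \left(3 + \left(-17\right)^{2}\right)\right) 388 = \left(-265 + \left(3 + 289\right)\right) 388 = \left(-265 + 292\right) 388 = 27 \cdot 388 = 10476$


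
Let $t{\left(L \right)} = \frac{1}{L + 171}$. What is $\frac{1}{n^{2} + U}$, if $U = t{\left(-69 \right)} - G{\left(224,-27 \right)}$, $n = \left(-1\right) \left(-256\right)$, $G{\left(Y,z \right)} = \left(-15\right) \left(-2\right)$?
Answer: $\frac{102}{6681613} \approx 1.5266 \cdot 10^{-5}$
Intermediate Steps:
$G{\left(Y,z \right)} = 30$
$n = 256$
$t{\left(L \right)} = \frac{1}{171 + L}$
$U = - \frac{3059}{102}$ ($U = \frac{1}{171 - 69} - 30 = \frac{1}{102} - 30 = - \frac{3059}{102} \approx -29.99$)
$\frac{1}{n^{2} + U} = \frac{1}{256^{2} - \frac{3059}{102}} = \frac{1}{65536 - \frac{3059}{102}} = \frac{1}{\frac{6681613}{102}} = \frac{102}{6681613}$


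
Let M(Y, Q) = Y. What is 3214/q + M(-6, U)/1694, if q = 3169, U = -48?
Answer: 2712751/2684143 ≈ 1.0107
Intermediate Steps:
3214/q + M(-6, U)/1694 = 3214/3169 - 6/1694 = 3214*(1/3169) - 6*1/1694 = 3214/3169 - 3/847 = 2712751/2684143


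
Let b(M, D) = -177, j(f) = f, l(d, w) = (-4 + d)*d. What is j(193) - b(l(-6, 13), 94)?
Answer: 370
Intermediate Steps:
l(d, w) = d*(-4 + d)
j(193) - b(l(-6, 13), 94) = 193 - 1*(-177) = 193 + 177 = 370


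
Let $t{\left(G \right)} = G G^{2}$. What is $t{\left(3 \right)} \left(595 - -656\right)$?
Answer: $33777$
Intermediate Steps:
$t{\left(G \right)} = G^{3}$
$t{\left(3 \right)} \left(595 - -656\right) = 3^{3} \left(595 - -656\right) = 27 \left(595 + 656\right) = 27 \cdot 1251 = 33777$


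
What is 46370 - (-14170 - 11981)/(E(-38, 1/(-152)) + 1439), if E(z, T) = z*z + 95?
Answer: 138116011/2978 ≈ 46379.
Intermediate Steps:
E(z, T) = 95 + z**2 (E(z, T) = z**2 + 95 = 95 + z**2)
46370 - (-14170 - 11981)/(E(-38, 1/(-152)) + 1439) = 46370 - (-14170 - 11981)/((95 + (-38)**2) + 1439) = 46370 - (-26151)/((95 + 1444) + 1439) = 46370 - (-26151)/(1539 + 1439) = 46370 - (-26151)/2978 = 46370 - 1*(-26151/2978) = 46370 + 26151/2978 = 138116011/2978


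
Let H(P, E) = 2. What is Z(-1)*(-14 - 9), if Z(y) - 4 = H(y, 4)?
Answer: -138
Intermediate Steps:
Z(y) = 6 (Z(y) = 4 + 2 = 6)
Z(-1)*(-14 - 9) = 6*(-14 - 9) = 6*(-23) = -138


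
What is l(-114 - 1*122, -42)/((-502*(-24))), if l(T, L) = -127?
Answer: -127/12048 ≈ -0.010541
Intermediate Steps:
l(-114 - 1*122, -42)/((-502*(-24))) = -127/((-502*(-24))) = -127/12048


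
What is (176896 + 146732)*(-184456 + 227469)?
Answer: 13920211164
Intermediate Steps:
(176896 + 146732)*(-184456 + 227469) = 323628*43013 = 13920211164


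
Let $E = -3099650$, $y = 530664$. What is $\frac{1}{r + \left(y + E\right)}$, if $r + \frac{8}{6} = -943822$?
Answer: $- \frac{3}{10538428} \approx -2.8467 \cdot 10^{-7}$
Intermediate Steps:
$r = - \frac{2831470}{3}$ ($r = - \frac{4}{3} - 943822 = - \frac{2831470}{3} \approx -9.4382 \cdot 10^{5}$)
$\frac{1}{r + \left(y + E\right)} = \frac{1}{- \frac{2831470}{3} + \left(530664 - 3099650\right)} = \frac{1}{- \frac{2831470}{3} - 2568986} = \frac{1}{- \frac{10538428}{3}} = - \frac{3}{10538428}$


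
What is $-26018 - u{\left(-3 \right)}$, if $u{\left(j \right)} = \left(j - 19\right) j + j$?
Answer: $-26081$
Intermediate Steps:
$u{\left(j \right)} = j + j \left(-19 + j\right)$ ($u{\left(j \right)} = \left(-19 + j\right) j + j = j \left(-19 + j\right) + j = j + j \left(-19 + j\right)$)
$-26018 - u{\left(-3 \right)} = -26018 - - 3 \left(-18 - 3\right) = -26018 - \left(-3\right) \left(-21\right) = -26018 - 63 = -26081$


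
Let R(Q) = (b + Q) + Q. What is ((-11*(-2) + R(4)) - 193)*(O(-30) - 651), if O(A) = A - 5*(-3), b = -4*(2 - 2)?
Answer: 108558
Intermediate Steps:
b = 0 (b = -4*0 = 0)
R(Q) = 2*Q (R(Q) = (0 + Q) + Q = Q + Q = 2*Q)
O(A) = 15 + A (O(A) = A + 15 = 15 + A)
((-11*(-2) + R(4)) - 193)*(O(-30) - 651) = ((-11*(-2) + 2*4) - 193)*((15 - 30) - 651) = ((22 + 8) - 193)*(-15 - 651) = (30 - 193)*(-666) = -163*(-666) = 108558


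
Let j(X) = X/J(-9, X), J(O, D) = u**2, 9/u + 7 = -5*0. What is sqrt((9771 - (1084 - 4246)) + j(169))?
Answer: sqrt(1055854)/9 ≈ 114.17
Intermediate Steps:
u = -9/7 (u = 9/(-7 - 5*0) = 9/(-7 + 0) = 9/(-7) = 9*(-1/7) = -9/7 ≈ -1.2857)
J(O, D) = 81/49 (J(O, D) = (-9/7)**2 = 81/49)
j(X) = 49*X/81 (j(X) = X/(81/49) = X*(49/81) = 49*X/81)
sqrt((9771 - (1084 - 4246)) + j(169)) = sqrt((9771 - (1084 - 4246)) + (49/81)*169) = sqrt((9771 - 1*(-3162)) + 8281/81) = sqrt((9771 + 3162) + 8281/81) = sqrt(12933 + 8281/81) = sqrt(1055854/81) = sqrt(1055854)/9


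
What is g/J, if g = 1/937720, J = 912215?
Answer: 1/855402249800 ≈ 1.1690e-12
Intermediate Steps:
g = 1/937720 ≈ 1.0664e-6
g/J = (1/937720)/912215 = (1/937720)*(1/912215) = 1/855402249800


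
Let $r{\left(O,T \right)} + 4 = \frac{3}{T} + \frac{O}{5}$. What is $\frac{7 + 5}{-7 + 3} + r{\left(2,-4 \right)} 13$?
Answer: $- \frac{1191}{20} \approx -59.55$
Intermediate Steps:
$r{\left(O,T \right)} = -4 + \frac{3}{T} + \frac{O}{5}$ ($r{\left(O,T \right)} = -4 + \left(\frac{3}{T} + \frac{O}{5}\right) = -4 + \frac{3}{T} + \frac{O}{5}$)
$\frac{7 + 5}{-7 + 3} + r{\left(2,-4 \right)} 13 = \frac{7 + 5}{-7 + 3} + \left(-4 + \frac{3}{-4} + \frac{1}{5} \cdot 2\right) 13 = \frac{12}{-4} + \left(-4 + 3 \left(- \frac{1}{4}\right) + \frac{2}{5}\right) 13 = 12 \left(- \frac{1}{4}\right) + \left(-4 - \frac{3}{4} + \frac{2}{5}\right) 13 = -3 - \frac{1131}{20} = - \frac{1191}{20}$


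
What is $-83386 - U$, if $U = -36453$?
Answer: $-46933$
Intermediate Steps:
$-83386 - U = -83386 - -36453 = -83386 + 36453 = -46933$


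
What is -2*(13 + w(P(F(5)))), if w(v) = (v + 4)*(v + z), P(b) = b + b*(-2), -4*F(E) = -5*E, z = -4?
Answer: -577/8 ≈ -72.125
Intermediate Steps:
F(E) = 5*E/4 (F(E) = -(-5)*E/4 = 5*E/4)
P(b) = -b (P(b) = b - 2*b = -b)
w(v) = (-4 + v)*(4 + v) (w(v) = (v + 4)*(v - 4) = (4 + v)*(-4 + v) = (-4 + v)*(4 + v))
-2*(13 + w(P(F(5)))) = -2*(13 + (-16 + (-5*5/4)²)) = -2*(13 + (-16 + (-1*25/4)²)) = -2*(13 + (-16 + (-25/4)²)) = -2*(13 + (-16 + 625/16)) = -2*(13 + 369/16) = -2*577/16 = -577/8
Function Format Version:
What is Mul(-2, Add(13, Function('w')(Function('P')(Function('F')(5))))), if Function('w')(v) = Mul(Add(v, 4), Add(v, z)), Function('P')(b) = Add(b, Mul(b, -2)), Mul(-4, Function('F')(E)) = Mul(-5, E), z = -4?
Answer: Rational(-577, 8) ≈ -72.125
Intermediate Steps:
Function('F')(E) = Mul(Rational(5, 4), E) (Function('F')(E) = Mul(Rational(-1, 4), Mul(-5, E)) = Mul(Rational(5, 4), E))
Function('P')(b) = Mul(-1, b) (Function('P')(b) = Add(b, Mul(-2, b)) = Mul(-1, b))
Function('w')(v) = Mul(Add(-4, v), Add(4, v)) (Function('w')(v) = Mul(Add(v, 4), Add(v, -4)) = Mul(Add(4, v), Add(-4, v)) = Mul(Add(-4, v), Add(4, v)))
Mul(-2, Add(13, Function('w')(Function('P')(Function('F')(5))))) = Mul(-2, Add(13, Add(-16, Pow(Mul(-1, Mul(Rational(5, 4), 5)), 2)))) = Mul(-2, Add(13, Add(-16, Pow(Mul(-1, Rational(25, 4)), 2)))) = Mul(-2, Add(13, Add(-16, Pow(Rational(-25, 4), 2)))) = Mul(-2, Add(13, Add(-16, Rational(625, 16)))) = Mul(-2, Add(13, Rational(369, 16))) = Mul(-2, Rational(577, 16)) = Rational(-577, 8)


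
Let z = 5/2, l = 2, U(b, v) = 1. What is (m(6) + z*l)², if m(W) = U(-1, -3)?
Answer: 36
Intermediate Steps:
m(W) = 1
z = 5/2 (z = 5*(½) = 5/2 ≈ 2.5000)
(m(6) + z*l)² = (1 + (5/2)*2)² = (1 + 5)² = 6² = 36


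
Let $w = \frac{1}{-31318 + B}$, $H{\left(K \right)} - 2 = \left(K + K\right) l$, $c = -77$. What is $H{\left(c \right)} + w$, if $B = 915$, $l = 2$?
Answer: $- \frac{9303319}{30403} \approx -306.0$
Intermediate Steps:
$H{\left(K \right)} = 2 + 4 K$ ($H{\left(K \right)} = 2 + \left(K + K\right) 2 = 2 + 2 K 2 = 2 + 4 K$)
$w = - \frac{1}{30403}$ ($w = \frac{1}{-31318 + 915} = \frac{1}{-30403} = - \frac{1}{30403} \approx -3.2892 \cdot 10^{-5}$)
$H{\left(c \right)} + w = \left(2 + 4 \left(-77\right)\right) - \frac{1}{30403} = \left(2 - 308\right) - \frac{1}{30403} = -306 - \frac{1}{30403} = - \frac{9303319}{30403}$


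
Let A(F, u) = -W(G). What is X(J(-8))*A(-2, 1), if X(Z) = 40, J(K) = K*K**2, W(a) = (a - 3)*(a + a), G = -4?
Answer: -2240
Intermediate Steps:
W(a) = 2*a*(-3 + a) (W(a) = (-3 + a)*(2*a) = 2*a*(-3 + a))
A(F, u) = -56 (A(F, u) = -2*(-4)*(-3 - 4) = -2*(-4)*(-7) = -1*56 = -56)
J(K) = K**3
X(J(-8))*A(-2, 1) = 40*(-56) = -2240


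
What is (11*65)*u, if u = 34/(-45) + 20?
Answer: 123838/9 ≈ 13760.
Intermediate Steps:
u = 866/45 (u = 34*(-1/45) + 20 = -34/45 + 20 = 866/45 ≈ 19.244)
(11*65)*u = (11*65)*(866/45) = 715*(866/45) = 123838/9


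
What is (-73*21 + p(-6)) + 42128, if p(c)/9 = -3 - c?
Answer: 40622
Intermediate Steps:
p(c) = -27 - 9*c (p(c) = 9*(-3 - c) = -27 - 9*c)
(-73*21 + p(-6)) + 42128 = (-73*21 + (-27 - 9*(-6))) + 42128 = (-1533 + (-27 + 54)) + 42128 = (-1533 + 27) + 42128 = -1506 + 42128 = 40622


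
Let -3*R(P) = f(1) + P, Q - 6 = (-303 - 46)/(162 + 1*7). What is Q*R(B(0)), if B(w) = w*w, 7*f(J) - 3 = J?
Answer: -380/507 ≈ -0.74951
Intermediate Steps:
f(J) = 3/7 + J/7
Q = 665/169 (Q = 6 + (-303 - 46)/(162 + 1*7) = 6 - 349/(162 + 7) = 6 - 349/169 = 665/169 ≈ 3.9349)
B(w) = w**2
R(P) = -4/21 - P/3 (R(P) = -((3/7 + (1/7)*1) + P)/3 = -((3/7 + 1/7) + P)/3 = -(4/7 + P)/3 = -4/21 - P/3)
Q*R(B(0)) = 665*(-4/21 - 1/3*0**2)/169 = 665*(-4/21 - 1/3*0)/169 = 665*(-4/21 + 0)/169 = (665/169)*(-4/21) = -380/507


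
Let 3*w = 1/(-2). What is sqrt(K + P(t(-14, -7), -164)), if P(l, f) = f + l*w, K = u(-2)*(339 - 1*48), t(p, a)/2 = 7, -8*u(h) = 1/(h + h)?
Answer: I*sqrt(90570)/24 ≈ 12.54*I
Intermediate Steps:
u(h) = -1/(16*h) (u(h) = -1/(8*(h + h)) = -1/(2*h)/8 = -1/(16*h))
t(p, a) = 14 (t(p, a) = 2*7 = 14)
w = -1/6 (w = (1/3)/(-2) = (1/3)*(-1/2) = -1/6 ≈ -0.16667)
K = 291/32 (K = (-1/16/(-2))*(339 - 1*48) = (-1/16*(-1/2))*(339 - 48) = (1/32)*291 = 291/32 ≈ 9.0938)
P(l, f) = f - l/6 (P(l, f) = f + l*(-1/6) = f - l/6)
sqrt(K + P(t(-14, -7), -164)) = sqrt(291/32 + (-164 - 1/6*14)) = sqrt(291/32 + (-164 - 7/3)) = sqrt(291/32 - 499/3) = sqrt(-15095/96) = I*sqrt(90570)/24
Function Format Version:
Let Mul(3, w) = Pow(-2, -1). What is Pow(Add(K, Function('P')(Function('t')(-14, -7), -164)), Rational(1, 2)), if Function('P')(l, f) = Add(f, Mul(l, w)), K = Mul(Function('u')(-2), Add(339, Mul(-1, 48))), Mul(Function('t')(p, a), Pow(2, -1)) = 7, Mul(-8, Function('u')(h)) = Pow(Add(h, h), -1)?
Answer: Mul(Rational(1, 24), I, Pow(90570, Rational(1, 2))) ≈ Mul(12.540, I)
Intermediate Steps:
Function('u')(h) = Mul(Rational(-1, 16), Pow(h, -1)) (Function('u')(h) = Mul(Rational(-1, 8), Pow(Add(h, h), -1)) = Mul(Rational(-1, 8), Pow(Mul(2, h), -1)) = Mul(Rational(-1, 8), Mul(Rational(1, 2), Pow(h, -1))) = Mul(Rational(-1, 16), Pow(h, -1)))
Function('t')(p, a) = 14 (Function('t')(p, a) = Mul(2, 7) = 14)
w = Rational(-1, 6) (w = Mul(Rational(1, 3), Pow(-2, -1)) = Mul(Rational(1, 3), Rational(-1, 2)) = Rational(-1, 6) ≈ -0.16667)
K = Rational(291, 32) (K = Mul(Mul(Rational(-1, 16), Pow(-2, -1)), Add(339, Mul(-1, 48))) = Mul(Mul(Rational(-1, 16), Rational(-1, 2)), Add(339, -48)) = Mul(Rational(1, 32), 291) = Rational(291, 32) ≈ 9.0938)
Function('P')(l, f) = Add(f, Mul(Rational(-1, 6), l)) (Function('P')(l, f) = Add(f, Mul(l, Rational(-1, 6))) = Add(f, Mul(Rational(-1, 6), l)))
Pow(Add(K, Function('P')(Function('t')(-14, -7), -164)), Rational(1, 2)) = Pow(Add(Rational(291, 32), Add(-164, Mul(Rational(-1, 6), 14))), Rational(1, 2)) = Pow(Add(Rational(291, 32), Add(-164, Rational(-7, 3))), Rational(1, 2)) = Pow(Add(Rational(291, 32), Rational(-499, 3)), Rational(1, 2)) = Pow(Rational(-15095, 96), Rational(1, 2)) = Mul(Rational(1, 24), I, Pow(90570, Rational(1, 2)))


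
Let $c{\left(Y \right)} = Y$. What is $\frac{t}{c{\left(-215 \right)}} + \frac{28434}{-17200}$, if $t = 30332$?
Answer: $- \frac{1227497}{8600} \approx -142.73$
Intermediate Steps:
$\frac{t}{c{\left(-215 \right)}} + \frac{28434}{-17200} = \frac{30332}{-215} + \frac{28434}{-17200} = 30332 \left(- \frac{1}{215}\right) + 28434 \left(- \frac{1}{17200}\right) = - \frac{30332}{215} - \frac{14217}{8600} = - \frac{1227497}{8600}$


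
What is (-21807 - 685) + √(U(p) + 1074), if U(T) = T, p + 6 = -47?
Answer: -22492 + √1021 ≈ -22460.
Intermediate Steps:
p = -53 (p = -6 - 47 = -53)
(-21807 - 685) + √(U(p) + 1074) = (-21807 - 685) + √(-53 + 1074) = -22492 + √1021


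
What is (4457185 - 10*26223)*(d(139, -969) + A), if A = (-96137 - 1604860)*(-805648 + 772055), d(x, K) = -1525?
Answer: 239706401598138680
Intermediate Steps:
A = 57141592221 (A = -1700997*(-33593) = 57141592221)
(4457185 - 10*26223)*(d(139, -969) + A) = (4457185 - 10*26223)*(-1525 + 57141592221) = (4457185 - 262230)*57141590696 = 4194955*57141590696 = 239706401598138680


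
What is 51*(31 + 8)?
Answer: 1989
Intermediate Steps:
51*(31 + 8) = 51*39 = 1989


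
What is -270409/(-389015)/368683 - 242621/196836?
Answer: -34797431164973221/28230852389636820 ≈ -1.2326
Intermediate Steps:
-270409/(-389015)/368683 - 242621/196836 = -270409*(-1/389015)*(1/368683) - 242621*1/196836 = (270409/389015)*(1/368683) - 242621/196836 = 270409/143423217245 - 242621/196836 = -34797431164973221/28230852389636820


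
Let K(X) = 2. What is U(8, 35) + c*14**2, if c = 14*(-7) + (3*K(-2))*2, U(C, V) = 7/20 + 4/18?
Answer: -3033977/180 ≈ -16855.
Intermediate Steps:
U(C, V) = 103/180 (U(C, V) = 7*(1/20) + 4*(1/18) = 7/20 + 2/9 = 103/180)
c = -86 (c = 14*(-7) + (3*2)*2 = -98 + 6*2 = -98 + 12 = -86)
U(8, 35) + c*14**2 = 103/180 - 86*14**2 = 103/180 - 86*196 = 103/180 - 16856 = -3033977/180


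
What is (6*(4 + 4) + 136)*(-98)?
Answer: -18032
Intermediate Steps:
(6*(4 + 4) + 136)*(-98) = (6*8 + 136)*(-98) = (48 + 136)*(-98) = 184*(-98) = -18032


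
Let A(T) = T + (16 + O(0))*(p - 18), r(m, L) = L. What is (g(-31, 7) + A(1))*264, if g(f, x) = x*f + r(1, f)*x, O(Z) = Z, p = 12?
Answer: -139656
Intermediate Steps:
g(f, x) = 2*f*x (g(f, x) = x*f + f*x = f*x + f*x = 2*f*x)
A(T) = -96 + T (A(T) = T + (16 + 0)*(12 - 18) = T + 16*(-6) = T - 96 = -96 + T)
(g(-31, 7) + A(1))*264 = (2*(-31)*7 + (-96 + 1))*264 = (-434 - 95)*264 = -529*264 = -139656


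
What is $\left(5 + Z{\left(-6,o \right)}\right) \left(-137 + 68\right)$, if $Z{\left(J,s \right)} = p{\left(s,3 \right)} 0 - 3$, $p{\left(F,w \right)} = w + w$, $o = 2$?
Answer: $-138$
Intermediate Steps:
$p{\left(F,w \right)} = 2 w$
$Z{\left(J,s \right)} = -3$ ($Z{\left(J,s \right)} = 2 \cdot 3 \cdot 0 - 3 = 6 \cdot 0 - 3 = 0 - 3 = -3$)
$\left(5 + Z{\left(-6,o \right)}\right) \left(-137 + 68\right) = \left(5 - 3\right) \left(-137 + 68\right) = 2 \left(-69\right) = -138$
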